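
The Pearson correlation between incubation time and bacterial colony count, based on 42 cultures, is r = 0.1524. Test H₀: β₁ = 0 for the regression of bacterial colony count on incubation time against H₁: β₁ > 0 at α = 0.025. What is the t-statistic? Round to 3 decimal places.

t = 0.975

t = r·√(n − 2)/√(1 − r²) = 0.1524·√40/√0.976774 = 0.975.
df = n − 2 = 40.
One-sided p ≈ 0.1676, which is ≥ 0.025, so fail to reject H₀.
The data do not give significant evidence of a linear association between incubation time and bacterial colony count.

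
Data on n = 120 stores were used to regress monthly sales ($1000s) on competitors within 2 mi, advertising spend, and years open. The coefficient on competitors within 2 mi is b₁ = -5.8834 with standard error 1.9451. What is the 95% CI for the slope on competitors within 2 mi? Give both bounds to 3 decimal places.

(-9.736, -2.031)

df = n − k − 1 = 120 − 3 − 1 = 116.
t* = t_{0.025, 116} = 1.980626.
Margin = t* × SE = 1.980626 × 1.9451 = 3.85252.
CI: -5.8834 ± 3.85252 → (-9.736, -2.031).
With 95% confidence, each one-unit increase in competitors within 2 mi is associated with a change of between -9.736 and -2.031 $1000s in monthly sales, holding the other predictors fixed.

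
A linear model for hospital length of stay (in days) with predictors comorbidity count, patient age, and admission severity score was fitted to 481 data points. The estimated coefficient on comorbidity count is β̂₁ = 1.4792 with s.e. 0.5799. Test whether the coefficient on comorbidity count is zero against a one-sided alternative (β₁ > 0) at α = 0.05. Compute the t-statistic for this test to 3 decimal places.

t = 2.551

H₀: β₁ = 0 vs H₁: β₁ > 0.
t = (β̂₁ − β₁⁰)/SE = 1.4792 / 0.5799 = 2.551.
df = n − k − 1 = 481 − 3 − 1 = 477.
One-sided p ≈ 0.0055, which is < 0.05, so reject H₀.
There is evidence that the true slope on comorbidity count is positive, holding the other predictors fixed.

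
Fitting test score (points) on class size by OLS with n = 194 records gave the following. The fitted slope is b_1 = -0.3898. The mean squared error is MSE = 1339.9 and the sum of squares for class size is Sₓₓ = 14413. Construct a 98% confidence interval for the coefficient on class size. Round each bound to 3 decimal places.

(-1.105, 0.325)

SE(b_1) = √(MSE/Sₓₓ) = √(1339.9/14413) = 0.304901.
df = n − 2 = 192.
t* = t_{0.01, 192} = 2.345926.
Margin = t* × SE = 2.345926 × 0.304901 = 0.71528.
CI: -0.3898 ± 0.71528 → (-1.105, 0.325).
With 98% confidence, each one-unit increase in class size is associated with a change of between -1.105 and 0.325 points in test score.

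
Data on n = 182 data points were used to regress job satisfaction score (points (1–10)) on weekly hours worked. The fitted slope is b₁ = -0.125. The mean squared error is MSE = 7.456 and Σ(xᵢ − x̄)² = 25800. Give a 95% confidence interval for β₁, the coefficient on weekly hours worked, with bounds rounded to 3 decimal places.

(-0.159, -0.091)

SE(b₁) = √(MSE/Sₓₓ) = √(7.456/25800) = 0.0169998.
df = n − 2 = 180.
t* = t_{0.025, 180} = 1.973231.
Margin = t* × SE = 1.973231 × 0.0169998 = 0.03354.
CI: -0.125 ± 0.03354 → (-0.159, -0.091).
With 95% confidence, each one-unit increase in weekly hours worked is associated with a change of between -0.159 and -0.091 points (1–10) in job satisfaction score.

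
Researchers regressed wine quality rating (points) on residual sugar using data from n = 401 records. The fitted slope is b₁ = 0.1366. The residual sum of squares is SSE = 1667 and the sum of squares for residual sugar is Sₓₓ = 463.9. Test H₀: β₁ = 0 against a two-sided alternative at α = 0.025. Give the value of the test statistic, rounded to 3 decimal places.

t = 1.439

MSE = SSE/(n − 2) = 1667/399 = 4.17794.
SE(b₁) = √(MSE/Sₓₓ) = √(4.17794/463.9) = 0.0949006.
t = 0.1366 / 0.0949006 = 1.439.
df = n − 2 = 399.
Two-sided p ≈ 0.1508, which is ≥ 0.025, so fail to reject H₀.
The data do not give significant evidence of an association between residual sugar and wine quality rating.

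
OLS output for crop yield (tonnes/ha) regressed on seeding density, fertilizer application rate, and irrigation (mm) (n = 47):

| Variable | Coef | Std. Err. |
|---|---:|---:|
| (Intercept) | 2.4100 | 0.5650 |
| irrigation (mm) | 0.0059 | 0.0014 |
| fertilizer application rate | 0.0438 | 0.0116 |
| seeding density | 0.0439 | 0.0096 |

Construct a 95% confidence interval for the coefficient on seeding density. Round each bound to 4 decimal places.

(0.0245, 0.0633)

Read off: b = 0.0439, SE = 0.0096 for seeding density.
df = n − k − 1 = 47 − 3 − 1 = 43.
t* = t_{0.025, 43} = 2.016692.
Margin = t* × SE = 2.016692 × 0.0096 = 0.019360.
CI: 0.0439 ± 0.019360 → (0.0245, 0.0633).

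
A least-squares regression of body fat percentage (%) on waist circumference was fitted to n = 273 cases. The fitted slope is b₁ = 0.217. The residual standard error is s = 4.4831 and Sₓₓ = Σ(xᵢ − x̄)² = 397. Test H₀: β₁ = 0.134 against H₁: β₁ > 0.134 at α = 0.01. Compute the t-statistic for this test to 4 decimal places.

SE(b₁) = s/√Sₓₓ = 4.4831/√397 = 0.225.
t = (0.217 − 0.134) / 0.225 = 0.3689.
df = n − 2 = 271.
One-sided p ≈ 0.3562, which is ≥ 0.01, so fail to reject H₀.
The data do not give significant evidence that the true slope on waist circumference exceeds 0.134 % per unit.

t = 0.3689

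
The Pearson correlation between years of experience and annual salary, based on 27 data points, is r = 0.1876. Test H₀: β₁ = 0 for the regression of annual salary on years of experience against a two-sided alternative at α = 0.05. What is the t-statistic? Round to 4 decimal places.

t = r·√(n − 2)/√(1 − r²) = 0.1876·√25/√0.964806 = 0.9550.
df = n − 2 = 25.
Two-sided p ≈ 0.3487, which is ≥ 0.05, so fail to reject H₀.
The data do not give significant evidence of a linear association between years of experience and annual salary.

t = 0.9550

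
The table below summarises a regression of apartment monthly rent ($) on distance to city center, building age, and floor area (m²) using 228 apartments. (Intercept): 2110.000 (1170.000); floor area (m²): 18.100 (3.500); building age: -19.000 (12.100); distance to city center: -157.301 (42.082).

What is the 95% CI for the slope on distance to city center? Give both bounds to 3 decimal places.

Read off: b = -157.301, SE = 42.082 for distance to city center.
df = n − k − 1 = 228 − 3 − 1 = 224.
t* = t_{0.025, 224} = 1.970611.
Margin = t* × SE = 1.970611 × 42.082 = 82.92725.
CI: -157.301 ± 82.92725 → (-240.228, -74.374).

(-240.228, -74.374)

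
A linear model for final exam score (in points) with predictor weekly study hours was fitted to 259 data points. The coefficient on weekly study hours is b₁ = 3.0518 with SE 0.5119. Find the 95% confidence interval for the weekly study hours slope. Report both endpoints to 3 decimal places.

df = n − 2 = 259 − 2 = 257.
t* = t_{0.025, 257} = 1.969237.
Margin = t* × SE = 1.969237 × 0.5119 = 1.00805.
CI: 3.0518 ± 1.00805 → (2.044, 4.060).
With 95% confidence, each one-unit increase in weekly study hours is associated with a change of between 2.044 and 4.060 points in final exam score.

(2.044, 4.060)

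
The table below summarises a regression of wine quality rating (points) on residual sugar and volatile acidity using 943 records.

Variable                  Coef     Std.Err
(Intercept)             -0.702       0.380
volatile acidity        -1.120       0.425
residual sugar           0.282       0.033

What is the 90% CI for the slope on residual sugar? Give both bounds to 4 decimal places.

Read off: b = 0.282, SE = 0.033 for residual sugar.
df = n − k − 1 = 943 − 2 − 1 = 940.
t* = t_{0.05, 940} = 1.646476.
Margin = t* × SE = 1.646476 × 0.033 = 0.054334.
CI: 0.282 ± 0.054334 → (0.2277, 0.3363).

(0.2277, 0.3363)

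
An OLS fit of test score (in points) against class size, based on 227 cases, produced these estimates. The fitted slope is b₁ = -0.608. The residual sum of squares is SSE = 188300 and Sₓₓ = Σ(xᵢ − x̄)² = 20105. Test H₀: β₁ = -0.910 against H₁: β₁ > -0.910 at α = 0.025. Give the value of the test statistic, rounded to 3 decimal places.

t = 1.480

MSE = SSE/(n − 2) = 188300/225 = 836.889.
SE(b₁) = √(MSE/Sₓₓ) = √(836.889/20105) = 0.204024.
t = (-0.608 − (-0.910)) / 0.204024 = 1.480.
df = n − 2 = 225.
One-sided p ≈ 0.0701, which is ≥ 0.025, so fail to reject H₀.
The data do not give significant evidence that the true slope on class size exceeds -0.910 points per unit.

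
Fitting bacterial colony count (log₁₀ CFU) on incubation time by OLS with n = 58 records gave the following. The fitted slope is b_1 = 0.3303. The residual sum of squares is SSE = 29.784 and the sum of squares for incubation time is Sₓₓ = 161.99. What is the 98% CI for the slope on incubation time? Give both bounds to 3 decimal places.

MSE = SSE/(n − 2) = 29.784/56 = 0.531857.
SE(b_1) = √(MSE/Sₓₓ) = √(0.531857/161.99) = 0.0572998.
df = n − 2 = 56.
t* = t_{0.01, 56} = 2.394801.
Margin = t* × SE = 2.394801 × 0.0572998 = 0.13722.
CI: 0.3303 ± 0.13722 → (0.193, 0.468).
With 98% confidence, each one-unit increase in incubation time is associated with a change of between 0.193 and 0.468 log₁₀ CFU in bacterial colony count.

(0.193, 0.468)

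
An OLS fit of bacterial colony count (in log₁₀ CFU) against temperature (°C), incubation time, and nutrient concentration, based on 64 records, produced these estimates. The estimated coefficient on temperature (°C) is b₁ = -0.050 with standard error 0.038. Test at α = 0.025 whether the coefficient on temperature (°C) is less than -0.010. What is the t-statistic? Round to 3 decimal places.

H₀: β₁ = -0.010 vs H₁: β₁ < -0.010.
t = (b₁ − β₁⁰)/SE = (-0.050 − (-0.010)) / 0.038 = -1.053.
df = n − k − 1 = 64 − 3 − 1 = 60.
One-sided p ≈ 0.1484, which is ≥ 0.025, so fail to reject H₀.
The data do not give significant evidence that the true slope on temperature (°C) is below -0.010 log₁₀ CFU per unit, holding the other predictors fixed.

t = -1.053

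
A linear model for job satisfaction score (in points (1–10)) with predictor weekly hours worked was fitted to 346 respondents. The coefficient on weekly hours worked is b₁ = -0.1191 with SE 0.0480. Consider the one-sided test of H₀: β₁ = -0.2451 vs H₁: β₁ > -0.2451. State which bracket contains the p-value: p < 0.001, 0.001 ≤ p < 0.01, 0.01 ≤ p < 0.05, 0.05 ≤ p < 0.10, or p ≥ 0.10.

0.001 ≤ p < 0.01

t = (-0.1191 − (-0.2451)) / 0.0480 = 2.625.
df = n − 2 = 346 − 2 = 344.
One-sided p = P(T_{344} > t) ≈ 0.0045.
So 0.001 ≤ p < 0.01.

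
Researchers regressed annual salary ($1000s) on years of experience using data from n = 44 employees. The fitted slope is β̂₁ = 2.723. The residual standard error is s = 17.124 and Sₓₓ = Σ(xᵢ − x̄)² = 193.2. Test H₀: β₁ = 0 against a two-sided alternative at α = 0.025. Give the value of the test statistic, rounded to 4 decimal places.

t = 2.2103

SE(β̂₁) = s/√Sₓₓ = 17.124/√193.2 = 1.23197.
t = 2.723 / 1.23197 = 2.2103.
df = n − 2 = 42.
Two-sided p ≈ 0.0326, which is ≥ 0.025, so fail to reject H₀.
The data do not give significant evidence of an association between years of experience and annual salary.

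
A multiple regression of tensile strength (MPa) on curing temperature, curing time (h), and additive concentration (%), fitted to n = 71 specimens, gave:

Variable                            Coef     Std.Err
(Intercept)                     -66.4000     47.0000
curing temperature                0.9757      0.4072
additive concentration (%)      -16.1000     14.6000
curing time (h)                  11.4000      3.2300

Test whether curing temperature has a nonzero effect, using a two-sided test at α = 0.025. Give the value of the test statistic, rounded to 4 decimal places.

Read off: b = 0.9757, SE = 0.4072 for curing temperature.
H₀: β₁ = 0 vs H₁: β₁ ≠ 0.
t = 0.9757 / 0.4072 = 2.3961.
df = n − k − 1 = 71 − 3 − 1 = 67.
Two-sided p ≈ 0.0194, which is < 0.025, so reject H₀.
There is evidence that curing temperature is associated with tensile strength, holding the other predictors fixed.

t = 2.3961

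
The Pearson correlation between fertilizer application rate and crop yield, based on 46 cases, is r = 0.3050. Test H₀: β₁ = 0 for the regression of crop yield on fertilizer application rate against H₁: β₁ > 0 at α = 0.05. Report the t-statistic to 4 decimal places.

t = 2.1244

t = r·√(n − 2)/√(1 − r²) = 0.3050·√44/√0.906975 = 2.1244.
df = n − 2 = 44.
One-sided p ≈ 0.0196, which is < 0.05, so reject H₀.
There is evidence of a linear association between fertilizer application rate and crop yield.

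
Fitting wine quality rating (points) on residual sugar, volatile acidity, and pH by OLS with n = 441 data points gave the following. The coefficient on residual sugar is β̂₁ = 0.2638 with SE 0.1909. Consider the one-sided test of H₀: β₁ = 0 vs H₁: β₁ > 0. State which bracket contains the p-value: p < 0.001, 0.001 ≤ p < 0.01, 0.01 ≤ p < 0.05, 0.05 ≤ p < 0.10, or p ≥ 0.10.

t = 0.2638 / 0.1909 = 1.382.
df = n − k − 1 = 441 − 3 − 1 = 437.
One-sided p = P(T_{437} > t) ≈ 0.0839.
So 0.05 ≤ p < 0.10.

0.05 ≤ p < 0.10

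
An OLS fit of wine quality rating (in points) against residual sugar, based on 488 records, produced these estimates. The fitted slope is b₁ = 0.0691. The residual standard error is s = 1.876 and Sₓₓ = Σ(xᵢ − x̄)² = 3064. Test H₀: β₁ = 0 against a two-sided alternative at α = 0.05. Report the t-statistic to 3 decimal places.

SE(b₁) = s/√Sₓₓ = 1.876/√3064 = 0.0338913.
t = 0.0691 / 0.0338913 = 2.039.
df = n − 2 = 486.
Two-sided p ≈ 0.0420, which is < 0.05, so reject H₀.
There is evidence that residual sugar is associated with wine quality rating.

t = 2.039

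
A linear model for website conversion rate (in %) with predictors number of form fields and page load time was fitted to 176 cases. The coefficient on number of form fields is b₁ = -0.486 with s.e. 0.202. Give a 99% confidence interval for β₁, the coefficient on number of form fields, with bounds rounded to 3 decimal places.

(-1.012, 0.040)

df = n − k − 1 = 176 − 2 − 1 = 173.
t* = t_{0.005, 173} = 2.604546.
Margin = t* × SE = 2.604546 × 0.202 = 0.52612.
CI: -0.486 ± 0.52612 → (-1.012, 0.040).
With 99% confidence, each one-unit increase in number of form fields is associated with a change of between -1.012 and 0.040 % in website conversion rate, holding the other predictors fixed.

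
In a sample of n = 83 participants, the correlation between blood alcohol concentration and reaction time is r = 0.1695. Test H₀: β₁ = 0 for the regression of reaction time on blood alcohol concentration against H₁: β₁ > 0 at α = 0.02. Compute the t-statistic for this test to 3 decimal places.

t = 1.548

t = r·√(n − 2)/√(1 − r²) = 0.1695·√81/√0.97127 = 1.548.
df = n − 2 = 81.
One-sided p ≈ 0.0628, which is ≥ 0.02, so fail to reject H₀.
The data do not give significant evidence of a linear association between blood alcohol concentration and reaction time.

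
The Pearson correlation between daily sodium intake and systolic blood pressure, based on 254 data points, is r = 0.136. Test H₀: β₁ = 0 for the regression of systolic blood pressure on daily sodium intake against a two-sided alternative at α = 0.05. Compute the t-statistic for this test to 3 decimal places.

t = 2.179

t = r·√(n − 2)/√(1 − r²) = 0.136·√252/√0.981504 = 2.179.
df = n − 2 = 252.
Two-sided p ≈ 0.0302, which is < 0.05, so reject H₀.
There is evidence of a linear association between daily sodium intake and systolic blood pressure.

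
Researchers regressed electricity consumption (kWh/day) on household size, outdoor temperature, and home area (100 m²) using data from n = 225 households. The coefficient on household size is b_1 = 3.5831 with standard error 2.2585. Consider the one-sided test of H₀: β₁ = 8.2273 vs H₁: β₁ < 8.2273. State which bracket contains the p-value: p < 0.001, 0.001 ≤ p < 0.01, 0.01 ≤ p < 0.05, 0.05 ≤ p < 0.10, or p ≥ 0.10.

0.01 ≤ p < 0.05

t = (3.5831 − 8.2273) / 2.2585 = -2.056.
df = n − k − 1 = 225 − 3 − 1 = 221.
One-sided p = P(T_{221} < t) ≈ 0.0205.
So 0.01 ≤ p < 0.05.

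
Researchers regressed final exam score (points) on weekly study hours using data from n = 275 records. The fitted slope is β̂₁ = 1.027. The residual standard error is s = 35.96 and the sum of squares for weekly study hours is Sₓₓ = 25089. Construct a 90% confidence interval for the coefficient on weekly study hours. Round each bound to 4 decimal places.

SE(β̂₁) = s/√Sₓₓ = 35.96/√25089 = 0.227027.
df = n − 2 = 273.
t* = t_{0.05, 273} = 1.650454.
Margin = t* × SE = 1.650454 × 0.227027 = 0.374698.
CI: 1.027 ± 0.374698 → (0.6523, 1.4017).
With 90% confidence, each one-unit increase in weekly study hours is associated with a change of between 0.6523 and 1.4017 points in final exam score.

(0.6523, 1.4017)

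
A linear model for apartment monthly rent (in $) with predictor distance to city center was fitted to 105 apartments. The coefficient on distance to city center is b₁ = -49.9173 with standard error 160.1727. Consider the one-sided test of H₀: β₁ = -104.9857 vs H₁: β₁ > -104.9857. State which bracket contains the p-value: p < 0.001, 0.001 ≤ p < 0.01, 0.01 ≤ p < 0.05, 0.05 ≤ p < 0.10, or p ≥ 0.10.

p ≥ 0.10

t = (-49.9173 − (-104.9857)) / 160.1727 = 0.344.
df = n − 2 = 105 − 2 = 103.
One-sided p = P(T_{103} > t) ≈ 0.3658.
So p ≥ 0.10.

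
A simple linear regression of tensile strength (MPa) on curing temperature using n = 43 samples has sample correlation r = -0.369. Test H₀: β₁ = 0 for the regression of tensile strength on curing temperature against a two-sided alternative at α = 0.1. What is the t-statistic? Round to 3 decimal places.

t = r·√(n − 2)/√(1 − r²) = -0.369·√41/√0.863839 = -2.542.
df = n − 2 = 41.
Two-sided p ≈ 0.0149, which is < 0.1, so reject H₀.
There is evidence of a linear association between curing temperature and tensile strength.

t = -2.542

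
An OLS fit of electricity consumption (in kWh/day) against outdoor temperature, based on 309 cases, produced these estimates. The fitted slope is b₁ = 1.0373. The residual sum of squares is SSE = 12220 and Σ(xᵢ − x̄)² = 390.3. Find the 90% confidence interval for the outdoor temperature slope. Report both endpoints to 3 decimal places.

MSE = SSE/(n − 2) = 12220/307 = 39.8046.
SE(b₁) = √(MSE/Sₓₓ) = √(39.8046/390.3) = 0.31935.
df = n − 2 = 307.
t* = t_{0.05, 307} = 1.649832.
Margin = t* × SE = 1.649832 × 0.31935 = 0.52687.
CI: 1.0373 ± 0.52687 → (0.510, 1.564).
With 90% confidence, each one-unit increase in outdoor temperature is associated with a change of between 0.510 and 1.564 kWh/day in electricity consumption.

(0.510, 1.564)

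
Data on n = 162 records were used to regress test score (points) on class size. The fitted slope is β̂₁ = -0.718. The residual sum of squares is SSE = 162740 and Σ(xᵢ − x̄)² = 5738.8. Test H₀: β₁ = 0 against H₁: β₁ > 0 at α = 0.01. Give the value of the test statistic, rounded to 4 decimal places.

t = -1.7055

MSE = SSE/(n − 2) = 162740/160 = 1017.12.
SE(β̂₁) = √(MSE/Sₓₓ) = √(1017.12/5738.8) = 0.420995.
t = -0.718 / 0.420995 = -1.7055.
df = n − 2 = 160.
One-sided p ≈ 0.9550, which is ≥ 0.01, so fail to reject H₀.
The data do not give significant evidence that the true slope on class size is positive.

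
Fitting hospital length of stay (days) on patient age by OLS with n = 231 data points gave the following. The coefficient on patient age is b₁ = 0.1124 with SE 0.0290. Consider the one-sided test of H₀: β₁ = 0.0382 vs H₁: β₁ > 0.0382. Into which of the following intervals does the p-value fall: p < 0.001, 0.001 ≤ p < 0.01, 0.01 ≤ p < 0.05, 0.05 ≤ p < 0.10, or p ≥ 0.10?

0.001 ≤ p < 0.01

t = (0.1124 − 0.0382) / 0.0290 = 2.559.
df = n − 2 = 231 − 2 = 229.
One-sided p = P(T_{229} > t) ≈ 0.0056.
So 0.001 ≤ p < 0.01.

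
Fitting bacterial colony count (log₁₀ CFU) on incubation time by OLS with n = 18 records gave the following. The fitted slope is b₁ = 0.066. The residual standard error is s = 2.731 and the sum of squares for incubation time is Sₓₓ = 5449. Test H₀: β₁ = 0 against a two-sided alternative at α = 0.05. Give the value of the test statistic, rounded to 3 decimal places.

SE(b₁) = s/√Sₓₓ = 2.731/√5449 = 0.0369967.
t = 0.066 / 0.0369967 = 1.784.
df = n − 2 = 16.
Two-sided p ≈ 0.0934, which is ≥ 0.05, so fail to reject H₀.
The data do not give significant evidence of an association between incubation time and bacterial colony count.

t = 1.784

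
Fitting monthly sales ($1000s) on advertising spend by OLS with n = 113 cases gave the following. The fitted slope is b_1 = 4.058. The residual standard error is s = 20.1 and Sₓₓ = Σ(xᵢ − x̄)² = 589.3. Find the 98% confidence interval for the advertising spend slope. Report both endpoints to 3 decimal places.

SE(b_1) = s/√Sₓₓ = 20.1/√589.3 = 0.827995.
df = n − 2 = 111.
t* = t_{0.01, 111} = 2.360412.
Margin = t* × SE = 2.360412 × 0.827995 = 1.95441.
CI: 4.058 ± 1.95441 → (2.104, 6.012).
With 98% confidence, each one-unit increase in advertising spend is associated with a change of between 2.104 and 6.012 $1000s in monthly sales.

(2.104, 6.012)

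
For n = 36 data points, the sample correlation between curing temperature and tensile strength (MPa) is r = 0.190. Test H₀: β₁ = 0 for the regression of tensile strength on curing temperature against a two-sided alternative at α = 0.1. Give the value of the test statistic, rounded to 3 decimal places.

t = r·√(n − 2)/√(1 − r²) = 0.190·√34/√0.9639 = 1.128.
df = n − 2 = 34.
Two-sided p ≈ 0.2670, which is ≥ 0.1, so fail to reject H₀.
The data do not give significant evidence of a linear association between curing temperature and tensile strength.

t = 1.128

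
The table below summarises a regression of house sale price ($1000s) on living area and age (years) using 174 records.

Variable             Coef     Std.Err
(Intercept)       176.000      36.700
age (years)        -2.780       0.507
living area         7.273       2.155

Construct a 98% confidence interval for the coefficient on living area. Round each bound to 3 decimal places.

Read off: b = 7.273, SE = 2.155 for living area.
df = n − k − 1 = 174 − 2 − 1 = 171.
t* = t_{0.01, 171} = 2.348352.
Margin = t* × SE = 2.348352 × 2.155 = 5.06070.
CI: 7.273 ± 5.06070 → (2.212, 12.334).

(2.212, 12.334)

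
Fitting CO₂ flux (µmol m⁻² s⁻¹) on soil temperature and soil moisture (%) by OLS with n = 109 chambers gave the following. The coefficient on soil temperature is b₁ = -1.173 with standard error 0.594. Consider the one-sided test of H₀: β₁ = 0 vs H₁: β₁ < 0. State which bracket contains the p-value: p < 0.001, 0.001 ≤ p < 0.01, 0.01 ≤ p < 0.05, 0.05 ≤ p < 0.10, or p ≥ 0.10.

t = -1.173 / 0.594 = -1.975.
df = n − k − 1 = 109 − 2 − 1 = 106.
One-sided p = P(T_{106} < t) ≈ 0.0254.
So 0.01 ≤ p < 0.05.

0.01 ≤ p < 0.05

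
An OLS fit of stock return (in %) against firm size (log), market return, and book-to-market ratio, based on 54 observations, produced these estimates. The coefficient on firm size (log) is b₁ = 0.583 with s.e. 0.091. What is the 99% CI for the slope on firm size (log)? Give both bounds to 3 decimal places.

df = n − k − 1 = 54 − 3 − 1 = 50.
t* = t_{0.005, 50} = 2.677793.
Margin = t* × SE = 2.677793 × 0.091 = 0.24368.
CI: 0.583 ± 0.24368 → (0.339, 0.827).
With 99% confidence, each one-unit increase in firm size (log) is associated with a change of between 0.339 and 0.827 % in stock return, holding the other predictors fixed.

(0.339, 0.827)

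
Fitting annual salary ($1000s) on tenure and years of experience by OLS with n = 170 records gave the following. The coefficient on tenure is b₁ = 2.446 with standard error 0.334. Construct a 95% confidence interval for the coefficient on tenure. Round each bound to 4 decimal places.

df = n − k − 1 = 170 − 2 − 1 = 167.
t* = t_{0.025, 167} = 1.974271.
Margin = t* × SE = 1.974271 × 0.334 = 0.659406.
CI: 2.446 ± 0.659406 → (1.7866, 3.1054).
With 95% confidence, each one-unit increase in tenure is associated with a change of between 1.7866 and 3.1054 $1000s in annual salary, holding the other predictors fixed.

(1.7866, 3.1054)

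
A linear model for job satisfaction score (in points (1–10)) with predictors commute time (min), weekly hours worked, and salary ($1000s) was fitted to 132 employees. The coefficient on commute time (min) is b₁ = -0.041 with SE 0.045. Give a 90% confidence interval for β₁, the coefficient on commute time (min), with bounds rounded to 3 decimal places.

(-0.116, 0.034)

df = n − k − 1 = 132 − 3 − 1 = 128.
t* = t_{0.05, 128} = 1.656845.
Margin = t* × SE = 1.656845 × 0.045 = 0.07456.
CI: -0.041 ± 0.07456 → (-0.116, 0.034).
With 90% confidence, each one-unit increase in commute time (min) is associated with a change of between -0.116 and 0.034 points (1–10) in job satisfaction score, holding the other predictors fixed.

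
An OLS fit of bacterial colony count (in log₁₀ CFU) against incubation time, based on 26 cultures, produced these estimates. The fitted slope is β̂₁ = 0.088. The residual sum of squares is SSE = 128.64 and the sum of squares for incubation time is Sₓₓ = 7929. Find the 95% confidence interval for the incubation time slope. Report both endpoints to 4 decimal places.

(0.0343, 0.1417)

MSE = SSE/(n − 2) = 128.64/24 = 5.36.
SE(β̂₁) = √(MSE/Sₓₓ) = √(5.36/7929) = 0.026.
df = n − 2 = 24.
t* = t_{0.025, 24} = 2.063899.
Margin = t* × SE = 2.063899 × 0.026 = 0.053661.
CI: 0.088 ± 0.053661 → (0.0343, 0.1417).
With 95% confidence, each one-unit increase in incubation time is associated with a change of between 0.0343 and 0.1417 log₁₀ CFU in bacterial colony count.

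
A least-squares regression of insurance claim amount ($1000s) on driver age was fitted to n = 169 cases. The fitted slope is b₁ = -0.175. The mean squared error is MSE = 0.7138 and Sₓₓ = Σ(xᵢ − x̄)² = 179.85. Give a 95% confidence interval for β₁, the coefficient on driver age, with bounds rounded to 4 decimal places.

(-0.2994, -0.0506)

SE(b₁) = √(MSE/Sₓₓ) = √(0.7138/179.85) = 0.0629989.
df = n − 2 = 167.
t* = t_{0.025, 167} = 1.974271.
Margin = t* × SE = 1.974271 × 0.0629989 = 0.124377.
CI: -0.175 ± 0.124377 → (-0.2994, -0.0506).
With 95% confidence, each one-unit increase in driver age is associated with a change of between -0.2994 and -0.0506 $1000s in insurance claim amount.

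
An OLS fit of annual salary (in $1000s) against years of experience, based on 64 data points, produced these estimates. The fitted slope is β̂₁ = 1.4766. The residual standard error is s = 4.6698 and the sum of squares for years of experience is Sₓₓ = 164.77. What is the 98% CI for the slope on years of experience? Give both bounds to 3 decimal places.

SE(β̂₁) = s/√Sₓₓ = 4.6698/√164.77 = 0.363797.
df = n − 2 = 62.
t* = t_{0.01, 62} = 2.388011.
Margin = t* × SE = 2.388011 × 0.363797 = 0.86875.
CI: 1.4766 ± 0.86875 → (0.608, 2.345).
With 98% confidence, each one-unit increase in years of experience is associated with a change of between 0.608 and 2.345 $1000s in annual salary.

(0.608, 2.345)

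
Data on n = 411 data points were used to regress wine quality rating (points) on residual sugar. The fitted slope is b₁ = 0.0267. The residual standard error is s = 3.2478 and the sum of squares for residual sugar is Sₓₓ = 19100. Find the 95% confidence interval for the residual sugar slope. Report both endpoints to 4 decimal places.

SE(b₁) = s/√Sₓₓ = 3.2478/√19100 = 0.0235003.
df = n − 2 = 409.
t* = t_{0.025, 409} = 1.965781.
Margin = t* × SE = 1.965781 × 0.0235003 = 0.046196.
CI: 0.0267 ± 0.046196 → (-0.0195, 0.0729).
With 95% confidence, each one-unit increase in residual sugar is associated with a change of between -0.0195 and 0.0729 points in wine quality rating.

(-0.0195, 0.0729)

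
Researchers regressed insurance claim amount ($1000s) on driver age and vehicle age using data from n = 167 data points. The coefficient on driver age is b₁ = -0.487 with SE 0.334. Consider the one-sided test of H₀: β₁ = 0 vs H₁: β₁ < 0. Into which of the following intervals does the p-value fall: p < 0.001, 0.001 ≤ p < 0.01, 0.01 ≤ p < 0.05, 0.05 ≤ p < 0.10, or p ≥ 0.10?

0.05 ≤ p < 0.10

t = -0.487 / 0.334 = -1.458.
df = n − k − 1 = 167 − 2 − 1 = 164.
One-sided p = P(T_{164} < t) ≈ 0.0734.
So 0.05 ≤ p < 0.10.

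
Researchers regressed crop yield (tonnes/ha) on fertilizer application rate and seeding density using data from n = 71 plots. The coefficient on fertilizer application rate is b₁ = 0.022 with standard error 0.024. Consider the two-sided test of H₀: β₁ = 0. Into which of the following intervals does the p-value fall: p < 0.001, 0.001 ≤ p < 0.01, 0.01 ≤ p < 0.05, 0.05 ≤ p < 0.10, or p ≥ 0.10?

t = 0.022 / 0.024 = 0.917.
df = n − k − 1 = 71 − 2 − 1 = 68.
Two-sided p = 2·P(T_{68} > |t|) ≈ 0.3626.
So p ≥ 0.10.

p ≥ 0.10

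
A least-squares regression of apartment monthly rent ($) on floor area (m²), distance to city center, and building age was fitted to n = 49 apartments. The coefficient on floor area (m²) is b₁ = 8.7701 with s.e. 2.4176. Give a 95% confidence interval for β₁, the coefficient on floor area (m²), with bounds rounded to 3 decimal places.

df = n − k − 1 = 49 − 3 − 1 = 45.
t* = t_{0.025, 45} = 2.014103.
Margin = t* × SE = 2.014103 × 2.4176 = 4.86930.
CI: 8.7701 ± 4.86930 → (3.901, 13.639).
With 95% confidence, each one-unit increase in floor area (m²) is associated with a change of between 3.901 and 13.639 $ in apartment monthly rent, holding the other predictors fixed.

(3.901, 13.639)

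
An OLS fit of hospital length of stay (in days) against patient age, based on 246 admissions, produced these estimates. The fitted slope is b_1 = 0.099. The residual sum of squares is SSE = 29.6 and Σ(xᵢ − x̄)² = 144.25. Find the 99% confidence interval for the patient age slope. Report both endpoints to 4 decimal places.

MSE = SSE/(n − 2) = 29.6/244 = 0.121311.
SE(b_1) = √(MSE/Sₓₓ) = √(0.121311/144.25) = 0.0289997.
df = n − 2 = 244.
t* = t_{0.005, 244} = 2.596128.
Margin = t* × SE = 2.596128 × 0.0289997 = 0.075287.
CI: 0.099 ± 0.075287 → (0.0237, 0.1743).
With 99% confidence, each one-unit increase in patient age is associated with a change of between 0.0237 and 0.1743 days in hospital length of stay.

(0.0237, 0.1743)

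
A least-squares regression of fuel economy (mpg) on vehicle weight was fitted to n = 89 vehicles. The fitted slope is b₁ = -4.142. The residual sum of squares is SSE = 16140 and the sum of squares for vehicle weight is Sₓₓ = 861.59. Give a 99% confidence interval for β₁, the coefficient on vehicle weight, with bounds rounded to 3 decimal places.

MSE = SSE/(n − 2) = 16140/87 = 185.517.
SE(b₁) = √(MSE/Sₓₓ) = √(185.517/861.59) = 0.464025.
df = n − 2 = 87.
t* = t_{0.005, 87} = 2.633527.
Margin = t* × SE = 2.633527 × 0.464025 = 1.22202.
CI: -4.142 ± 1.22202 → (-5.364, -2.920).
With 99% confidence, each one-unit increase in vehicle weight is associated with a change of between -5.364 and -2.920 mpg in fuel economy.

(-5.364, -2.920)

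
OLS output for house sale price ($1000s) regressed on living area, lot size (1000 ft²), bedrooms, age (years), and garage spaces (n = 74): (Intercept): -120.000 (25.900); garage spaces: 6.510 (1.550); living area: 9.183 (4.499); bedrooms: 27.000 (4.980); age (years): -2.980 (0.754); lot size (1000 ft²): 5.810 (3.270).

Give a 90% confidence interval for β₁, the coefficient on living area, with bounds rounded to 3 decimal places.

Read off: b = 9.183, SE = 4.499 for living area.
df = n − k − 1 = 74 − 5 − 1 = 68.
t* = t_{0.05, 68} = 1.667572.
Margin = t* × SE = 1.667572 × 4.499 = 7.50241.
CI: 9.183 ± 7.50241 → (1.681, 16.685).

(1.681, 16.685)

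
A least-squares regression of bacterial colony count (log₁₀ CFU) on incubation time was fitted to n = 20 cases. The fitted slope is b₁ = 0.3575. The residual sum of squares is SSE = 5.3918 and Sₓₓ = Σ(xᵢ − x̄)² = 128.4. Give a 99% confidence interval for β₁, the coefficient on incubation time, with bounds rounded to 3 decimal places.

(0.218, 0.497)

MSE = SSE/(n − 2) = 5.3918/18 = 0.299544.
SE(b₁) = √(MSE/Sₓₓ) = √(0.299544/128.4) = 0.0483001.
df = n − 2 = 18.
t* = t_{0.005, 18} = 2.87844.
Margin = t* × SE = 2.87844 × 0.0483001 = 0.13903.
CI: 0.3575 ± 0.13903 → (0.218, 0.497).
With 99% confidence, each one-unit increase in incubation time is associated with a change of between 0.218 and 0.497 log₁₀ CFU in bacterial colony count.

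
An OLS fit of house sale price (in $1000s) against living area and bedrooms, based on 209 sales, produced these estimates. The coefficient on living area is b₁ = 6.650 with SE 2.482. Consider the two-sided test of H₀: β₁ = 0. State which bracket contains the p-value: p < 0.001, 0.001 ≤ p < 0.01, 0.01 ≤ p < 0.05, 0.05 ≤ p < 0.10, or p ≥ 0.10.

t = 6.650 / 2.482 = 2.679.
df = n − k − 1 = 209 − 2 − 1 = 206.
Two-sided p = 2·P(T_{206} > |t|) ≈ 0.0080.
So 0.001 ≤ p < 0.01.

0.001 ≤ p < 0.01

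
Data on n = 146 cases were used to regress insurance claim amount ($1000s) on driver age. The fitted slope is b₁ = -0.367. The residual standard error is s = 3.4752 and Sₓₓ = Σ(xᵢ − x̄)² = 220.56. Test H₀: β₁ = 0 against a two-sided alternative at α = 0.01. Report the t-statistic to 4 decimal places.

SE(b₁) = s/√Sₓₓ = 3.4752/√220.56 = 0.234.
t = -0.367 / 0.234 = -1.5684.
df = n − 2 = 144.
Two-sided p ≈ 0.1190, which is ≥ 0.01, so fail to reject H₀.
The data do not give significant evidence of an association between driver age and insurance claim amount.

t = -1.5684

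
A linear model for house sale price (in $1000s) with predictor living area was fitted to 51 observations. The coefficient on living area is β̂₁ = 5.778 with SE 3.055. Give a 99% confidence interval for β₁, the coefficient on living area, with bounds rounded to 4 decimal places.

(-2.4093, 13.9653)

df = n − 2 = 51 − 2 = 49.
t* = t_{0.005, 49} = 2.679952.
Margin = t* × SE = 2.679952 × 3.055 = 8.187253.
CI: 5.778 ± 8.187253 → (-2.4093, 13.9653).
With 99% confidence, each one-unit increase in living area is associated with a change of between -2.4093 and 13.9653 $1000s in house sale price.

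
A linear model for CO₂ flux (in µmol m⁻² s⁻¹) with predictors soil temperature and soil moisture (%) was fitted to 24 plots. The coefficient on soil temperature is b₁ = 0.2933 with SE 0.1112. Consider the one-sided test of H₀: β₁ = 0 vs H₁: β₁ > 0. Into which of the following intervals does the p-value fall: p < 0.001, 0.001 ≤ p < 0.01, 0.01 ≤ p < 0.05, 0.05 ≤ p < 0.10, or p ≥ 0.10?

0.001 ≤ p < 0.01

t = 0.2933 / 0.1112 = 2.638.
df = n − k − 1 = 24 − 2 − 1 = 21.
One-sided p = P(T_{21} > t) ≈ 0.0077.
So 0.001 ≤ p < 0.01.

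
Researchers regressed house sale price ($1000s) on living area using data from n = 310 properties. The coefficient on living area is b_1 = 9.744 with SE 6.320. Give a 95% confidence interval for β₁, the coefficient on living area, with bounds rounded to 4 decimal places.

df = n − 2 = 310 − 2 = 308.
t* = t_{0.025, 308} = 1.967696.
Margin = t* × SE = 1.967696 × 6.320 = 12.435839.
CI: 9.744 ± 12.435839 → (-2.6918, 22.1798).
With 95% confidence, each one-unit increase in living area is associated with a change of between -2.6918 and 22.1798 $1000s in house sale price.

(-2.6918, 22.1798)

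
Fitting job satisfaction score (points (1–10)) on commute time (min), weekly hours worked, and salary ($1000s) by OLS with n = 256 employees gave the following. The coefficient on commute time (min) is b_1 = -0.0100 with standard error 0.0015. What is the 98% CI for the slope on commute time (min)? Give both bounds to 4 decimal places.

(-0.0135, -0.0065)

df = n − k − 1 = 256 − 3 − 1 = 252.
t* = t_{0.01, 252} = 2.341236.
Margin = t* × SE = 2.341236 × 0.0015 = 0.003512.
CI: -0.0100 ± 0.003512 → (-0.0135, -0.0065).
With 98% confidence, each one-unit increase in commute time (min) is associated with a change of between -0.0135 and -0.0065 points (1–10) in job satisfaction score, holding the other predictors fixed.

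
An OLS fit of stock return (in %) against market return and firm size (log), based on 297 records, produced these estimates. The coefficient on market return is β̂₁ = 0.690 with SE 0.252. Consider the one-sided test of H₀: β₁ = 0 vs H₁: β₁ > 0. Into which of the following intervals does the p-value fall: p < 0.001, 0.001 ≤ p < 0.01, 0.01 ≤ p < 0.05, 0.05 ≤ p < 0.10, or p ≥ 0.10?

0.001 ≤ p < 0.01

t = 0.690 / 0.252 = 2.738.
df = n − k − 1 = 297 − 2 − 1 = 294.
One-sided p = P(T_{294} > t) ≈ 0.0033.
So 0.001 ≤ p < 0.01.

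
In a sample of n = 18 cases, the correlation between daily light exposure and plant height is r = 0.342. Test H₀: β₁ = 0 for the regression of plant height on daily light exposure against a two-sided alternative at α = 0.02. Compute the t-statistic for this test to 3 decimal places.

t = 1.456

t = r·√(n − 2)/√(1 − r²) = 0.342·√16/√0.883036 = 1.456.
df = n − 2 = 16.
Two-sided p ≈ 0.1648, which is ≥ 0.02, so fail to reject H₀.
The data do not give significant evidence of a linear association between daily light exposure and plant height.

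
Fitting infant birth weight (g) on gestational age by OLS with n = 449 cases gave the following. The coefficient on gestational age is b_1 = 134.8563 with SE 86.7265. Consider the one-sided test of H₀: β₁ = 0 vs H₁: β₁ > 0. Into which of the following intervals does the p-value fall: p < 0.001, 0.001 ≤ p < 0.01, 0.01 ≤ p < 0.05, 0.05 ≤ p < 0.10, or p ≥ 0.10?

t = 134.8563 / 86.7265 = 1.555.
df = n − 2 = 449 − 2 = 447.
One-sided p = P(T_{447} > t) ≈ 0.0603.
So 0.05 ≤ p < 0.10.

0.05 ≤ p < 0.10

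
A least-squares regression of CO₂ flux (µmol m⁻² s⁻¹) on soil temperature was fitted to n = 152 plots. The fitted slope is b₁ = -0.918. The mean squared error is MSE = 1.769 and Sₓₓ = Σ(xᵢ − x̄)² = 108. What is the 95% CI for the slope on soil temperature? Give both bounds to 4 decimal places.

(-1.1709, -0.6651)

SE(b₁) = √(MSE/Sₓₓ) = √(1.769/108) = 0.127983.
df = n − 2 = 150.
t* = t_{0.025, 150} = 1.975905.
Margin = t* × SE = 1.975905 × 0.127983 = 0.252882.
CI: -0.918 ± 0.252882 → (-1.1709, -0.6651).
With 95% confidence, each one-unit increase in soil temperature is associated with a change of between -1.1709 and -0.6651 µmol m⁻² s⁻¹ in CO₂ flux.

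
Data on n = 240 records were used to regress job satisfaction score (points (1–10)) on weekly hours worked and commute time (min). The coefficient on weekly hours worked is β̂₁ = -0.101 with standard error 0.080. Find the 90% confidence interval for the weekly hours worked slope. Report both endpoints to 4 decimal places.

df = n − k − 1 = 240 − 2 − 1 = 237.
t* = t_{0.05, 237} = 1.651308.
Margin = t* × SE = 1.651308 × 0.080 = 0.132105.
CI: -0.101 ± 0.132105 → (-0.2331, 0.0311).
With 90% confidence, each one-unit increase in weekly hours worked is associated with a change of between -0.2331 and 0.0311 points (1–10) in job satisfaction score, holding the other predictors fixed.

(-0.2331, 0.0311)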